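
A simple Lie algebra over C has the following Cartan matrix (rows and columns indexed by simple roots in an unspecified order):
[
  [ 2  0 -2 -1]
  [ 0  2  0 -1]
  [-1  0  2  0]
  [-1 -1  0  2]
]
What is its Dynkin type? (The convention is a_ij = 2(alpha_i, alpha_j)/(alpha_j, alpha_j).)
The matrix has rank 4 with 2's on the diagonal. Reading the off-diagonal entries as Dynkin edges (a single edge where a_ij = a_ji = -1; a double or triple edge where a_ij * a_ji = 2 or 3), the diagram is a chain of 4 nodes with a double edge at one end; the terminal node there is the unique short simple root (B_4). One simple-root ordering that puts it in standard form is (alpha_2, alpha_4, alpha_1, alpha_3). So the algebra is type B_4, i.e. so(9).

B4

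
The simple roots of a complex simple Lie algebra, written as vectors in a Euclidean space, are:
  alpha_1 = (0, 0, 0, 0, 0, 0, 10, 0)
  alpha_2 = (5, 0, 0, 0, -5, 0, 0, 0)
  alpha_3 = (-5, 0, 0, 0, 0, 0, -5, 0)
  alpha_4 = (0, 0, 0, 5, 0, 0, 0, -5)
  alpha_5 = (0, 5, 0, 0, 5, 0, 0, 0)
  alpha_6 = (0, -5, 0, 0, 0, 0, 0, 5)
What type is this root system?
C_6 (sp(12))

Compute the Cartan integers a_ij = 2(alpha_i, alpha_j)/(alpha_j, alpha_j); the resulting 6x6 Cartan matrix is
[[2, 0, -2, 0, 0, 0], [0, 2, -1, 0, -1, 0], [-1, -1, 2, 0, 0, 0], [0, 0, 0, 2, 0, -1], [0, -1, 0, 0, 2, -1], [0, 0, 0, -1, -1, 2]].
The roots have two lengths (squared-length ratio 2:1); the short ones are alpha_{2,3,4,5,6}. The associated Dynkin diagram is a chain of 6 nodes with a double edge at one end; the terminal node there is the unique long simple root (C_6), so the type is C_6 (the algebra sp(12)).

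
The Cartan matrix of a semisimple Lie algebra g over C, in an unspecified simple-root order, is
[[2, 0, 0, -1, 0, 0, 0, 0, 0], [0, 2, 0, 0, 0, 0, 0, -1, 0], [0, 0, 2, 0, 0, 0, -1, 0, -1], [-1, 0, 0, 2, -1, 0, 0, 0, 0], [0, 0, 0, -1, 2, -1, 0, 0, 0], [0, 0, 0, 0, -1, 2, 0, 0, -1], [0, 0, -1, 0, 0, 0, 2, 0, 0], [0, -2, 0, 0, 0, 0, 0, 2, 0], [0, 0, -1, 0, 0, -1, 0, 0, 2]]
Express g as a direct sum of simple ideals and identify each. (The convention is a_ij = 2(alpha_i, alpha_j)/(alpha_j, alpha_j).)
The diagram associated to this matrix has two connected components: the simple roots {alpha_1, alpha_3, alpha_4, alpha_5, alpha_6, alpha_7, alpha_9} form a chain of 7 nodes with single edges (A_7), and {alpha_2, alpha_8} form a chain of 2 nodes with a double edge at one end; the terminal node there is the unique short simple root (B_2). A semisimple Lie algebra decomposes uniquely as the direct sum of simple ideals, one per connected component of its Dynkin diagram, so g ≅ A_7 ⊕ B_2 (dimension 63 + 10 = 73).

A_7 + B_2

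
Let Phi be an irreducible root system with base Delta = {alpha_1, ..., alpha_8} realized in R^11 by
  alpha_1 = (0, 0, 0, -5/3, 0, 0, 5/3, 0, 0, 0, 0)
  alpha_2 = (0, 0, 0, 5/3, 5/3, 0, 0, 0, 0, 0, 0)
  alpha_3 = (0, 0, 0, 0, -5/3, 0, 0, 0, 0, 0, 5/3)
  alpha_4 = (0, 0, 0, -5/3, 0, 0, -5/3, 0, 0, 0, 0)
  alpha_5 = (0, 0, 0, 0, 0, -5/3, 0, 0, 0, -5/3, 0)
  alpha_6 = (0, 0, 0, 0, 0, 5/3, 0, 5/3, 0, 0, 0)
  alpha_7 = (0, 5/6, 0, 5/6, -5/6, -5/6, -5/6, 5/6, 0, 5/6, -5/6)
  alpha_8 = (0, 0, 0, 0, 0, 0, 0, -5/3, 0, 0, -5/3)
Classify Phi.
type E_8

Compute the Cartan integers a_ij = 2(alpha_i, alpha_j)/(alpha_j, alpha_j); the resulting 8x8 Cartan matrix is
[[2, -1, 0, 0, 0, 0, -1, 0], [-1, 2, -1, -1, 0, 0, 0, 0], [0, -1, 2, 0, 0, 0, 0, -1], [0, -1, 0, 2, 0, 0, 0, 0], [0, 0, 0, 0, 2, -1, 0, 0], [0, 0, 0, 0, -1, 2, 0, -1], [-1, 0, 0, 0, 0, 0, 2, 0], [0, 0, -1, 0, 0, -1, 0, 2]].
All simple roots have the same length, so the diagram is simply laced. The associated Dynkin diagram is a chain of 7 nodes with one extra node attached to the third node from one end (E_8), so the type is E_8.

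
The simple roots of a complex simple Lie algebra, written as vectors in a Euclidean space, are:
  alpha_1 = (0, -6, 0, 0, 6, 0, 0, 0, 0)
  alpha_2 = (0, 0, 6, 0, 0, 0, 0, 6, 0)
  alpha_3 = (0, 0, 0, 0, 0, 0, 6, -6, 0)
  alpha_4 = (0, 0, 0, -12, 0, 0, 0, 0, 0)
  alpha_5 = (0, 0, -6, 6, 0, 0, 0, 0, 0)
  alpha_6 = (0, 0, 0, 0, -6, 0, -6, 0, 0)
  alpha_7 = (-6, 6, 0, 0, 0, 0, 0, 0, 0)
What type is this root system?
C_7 (sp(14))

Compute the Cartan integers a_ij = 2(alpha_i, alpha_j)/(alpha_j, alpha_j); the resulting 7x7 Cartan matrix is
[[2, 0, 0, 0, 0, -1, -1], [0, 2, -1, 0, -1, 0, 0], [0, -1, 2, 0, 0, -1, 0], [0, 0, 0, 2, -2, 0, 0], [0, -1, 0, -1, 2, 0, 0], [-1, 0, -1, 0, 0, 2, 0], [-1, 0, 0, 0, 0, 0, 2]].
The roots have two lengths (squared-length ratio 2:1); the short ones are alpha_{1,2,3,5,6,7}. The associated Dynkin diagram is a chain of 7 nodes with a double edge at one end; the terminal node there is the unique long simple root (C_7), so the type is C_7 (the algebra sp(14)).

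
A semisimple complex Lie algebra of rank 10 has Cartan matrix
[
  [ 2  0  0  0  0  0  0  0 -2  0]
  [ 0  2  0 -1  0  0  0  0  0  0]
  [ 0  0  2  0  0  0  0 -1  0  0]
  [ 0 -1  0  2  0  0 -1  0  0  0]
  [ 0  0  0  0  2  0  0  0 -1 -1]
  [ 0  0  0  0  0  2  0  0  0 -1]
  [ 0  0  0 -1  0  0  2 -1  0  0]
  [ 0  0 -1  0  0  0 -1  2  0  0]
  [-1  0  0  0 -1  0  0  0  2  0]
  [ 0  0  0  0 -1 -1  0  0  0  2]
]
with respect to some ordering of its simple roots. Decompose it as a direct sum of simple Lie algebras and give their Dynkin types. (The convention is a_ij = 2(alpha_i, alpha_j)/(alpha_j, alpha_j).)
The diagram associated to this matrix has two connected components: the simple roots {alpha_2, alpha_3, alpha_4, alpha_7, alpha_8} form a chain of 5 nodes with single edges (A_5), and {alpha_1, alpha_5, alpha_6, alpha_9, alpha_10} form a chain of 5 nodes with a double edge at one end; the terminal node there is the unique long simple root (C_5). A semisimple Lie algebra decomposes uniquely as the direct sum of simple ideals, one per connected component of its Dynkin diagram, so g ≅ A_5 ⊕ C_5 (dimension 35 + 55 = 90).

A5 ⊕ C5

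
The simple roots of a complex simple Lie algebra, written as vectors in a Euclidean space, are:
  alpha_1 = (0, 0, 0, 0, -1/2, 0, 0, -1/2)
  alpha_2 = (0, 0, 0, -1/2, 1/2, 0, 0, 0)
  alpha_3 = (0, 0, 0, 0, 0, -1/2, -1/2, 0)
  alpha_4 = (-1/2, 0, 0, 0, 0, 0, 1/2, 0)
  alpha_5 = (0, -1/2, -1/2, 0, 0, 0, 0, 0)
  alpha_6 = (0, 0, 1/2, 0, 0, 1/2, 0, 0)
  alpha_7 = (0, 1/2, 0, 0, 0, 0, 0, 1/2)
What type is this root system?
Compute the Cartan integers a_ij = 2(alpha_i, alpha_j)/(alpha_j, alpha_j); the resulting 7x7 Cartan matrix is
[[2, -1, 0, 0, 0, 0, -1], [-1, 2, 0, 0, 0, 0, 0], [0, 0, 2, -1, 0, -1, 0], [0, 0, -1, 2, 0, 0, 0], [0, 0, 0, 0, 2, -1, -1], [0, 0, -1, 0, -1, 2, 0], [-1, 0, 0, 0, -1, 0, 2]].
All simple roots have the same length, so the diagram is simply laced. The associated Dynkin diagram is a chain of 7 nodes with single edges (A_7), so the type is A_7 (the algebra sl(8)).

A_7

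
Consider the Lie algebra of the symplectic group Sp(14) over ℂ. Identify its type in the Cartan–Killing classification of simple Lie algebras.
This is sp(14), which has dimension 14(14+1)/2 = 105 and rank 14/2 = 7. In the classification of classical Lie algebras, the symplectic algebra sp(2n) has type C_n; here n = 7, so the Dynkin diagram is a chain of 7 nodes with a double edge at one end; the terminal node there is the unique long simple root (C_7). Hence the type is C_7.

type C_7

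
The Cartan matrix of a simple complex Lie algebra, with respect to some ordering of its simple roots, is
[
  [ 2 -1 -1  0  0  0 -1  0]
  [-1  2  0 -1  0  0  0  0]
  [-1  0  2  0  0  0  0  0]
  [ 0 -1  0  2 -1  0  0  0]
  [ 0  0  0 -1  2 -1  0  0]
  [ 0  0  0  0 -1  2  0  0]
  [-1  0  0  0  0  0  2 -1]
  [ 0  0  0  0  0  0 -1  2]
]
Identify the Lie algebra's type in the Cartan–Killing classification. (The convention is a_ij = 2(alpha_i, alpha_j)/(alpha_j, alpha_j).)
The matrix has rank 8 with 2's on the diagonal. Reading the off-diagonal entries as Dynkin edges (a single edge where a_ij = a_ji = -1; a double or triple edge where a_ij * a_ji = 2 or 3), the diagram is a chain of 7 nodes with one extra node attached to the third node from one end (E_8). One simple-root ordering that puts it in standard form is (alpha_8, alpha_3, alpha_7, alpha_1, alpha_2, alpha_4, alpha_5, alpha_6). So the algebra is type E_8.

type E_8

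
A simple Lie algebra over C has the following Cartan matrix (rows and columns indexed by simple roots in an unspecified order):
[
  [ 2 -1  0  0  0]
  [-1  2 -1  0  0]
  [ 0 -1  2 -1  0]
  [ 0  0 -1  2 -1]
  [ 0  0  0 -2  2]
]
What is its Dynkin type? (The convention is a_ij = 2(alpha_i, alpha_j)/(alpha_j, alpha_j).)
C_5 (sp(10))

The matrix has rank 5 with 2's on the diagonal. Reading the off-diagonal entries as Dynkin edges (a single edge where a_ij = a_ji = -1; a double or triple edge where a_ij * a_ji = 2 or 3), the diagram is a chain of 5 nodes with a double edge at one end; the terminal node there is the unique long simple root (C_5). One simple-root ordering that puts it in standard form is (alpha_1, alpha_2, alpha_3, alpha_4, alpha_5). So the algebra is type C_5, i.e. sp(10).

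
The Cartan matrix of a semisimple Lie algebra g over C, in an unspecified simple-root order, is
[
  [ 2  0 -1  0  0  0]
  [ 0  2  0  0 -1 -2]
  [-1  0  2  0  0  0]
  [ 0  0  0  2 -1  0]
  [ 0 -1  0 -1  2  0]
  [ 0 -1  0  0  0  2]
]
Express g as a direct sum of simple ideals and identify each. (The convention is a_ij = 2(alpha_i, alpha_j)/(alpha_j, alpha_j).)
A_2 ⊕ B_4

The diagram associated to this matrix has two connected components: the simple roots {alpha_1, alpha_3} form a chain of 2 nodes with single edges (A_2), and {alpha_2, alpha_4, alpha_5, alpha_6} form a chain of 4 nodes with a double edge at one end; the terminal node there is the unique short simple root (B_4). A semisimple Lie algebra decomposes uniquely as the direct sum of simple ideals, one per connected component of its Dynkin diagram, so g ≅ A_2 ⊕ B_4 (dimension 8 + 36 = 44).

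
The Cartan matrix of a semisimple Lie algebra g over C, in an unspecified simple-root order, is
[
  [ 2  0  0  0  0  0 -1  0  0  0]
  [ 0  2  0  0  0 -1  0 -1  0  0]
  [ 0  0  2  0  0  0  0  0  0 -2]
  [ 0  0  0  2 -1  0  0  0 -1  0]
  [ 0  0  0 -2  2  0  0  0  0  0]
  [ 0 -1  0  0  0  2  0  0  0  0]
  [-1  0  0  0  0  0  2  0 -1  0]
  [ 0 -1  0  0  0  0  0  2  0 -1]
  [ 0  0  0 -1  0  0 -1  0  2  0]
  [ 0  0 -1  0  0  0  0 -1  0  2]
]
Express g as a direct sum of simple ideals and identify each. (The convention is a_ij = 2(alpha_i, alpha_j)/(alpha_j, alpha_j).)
C5 ⊕ C5

The diagram associated to this matrix has two connected components: the simple roots {alpha_2, alpha_3, alpha_6, alpha_8, alpha_10} form a chain of 5 nodes with a double edge at one end; the terminal node there is the unique long simple root (C_5), and {alpha_1, alpha_4, alpha_5, alpha_7, alpha_9} form a chain of 5 nodes with a double edge at one end; the terminal node there is the unique long simple root (C_5). A semisimple Lie algebra decomposes uniquely as the direct sum of simple ideals, one per connected component of its Dynkin diagram, so g ≅ C_5 ⊕ C_5 (dimension 55 + 55 = 110).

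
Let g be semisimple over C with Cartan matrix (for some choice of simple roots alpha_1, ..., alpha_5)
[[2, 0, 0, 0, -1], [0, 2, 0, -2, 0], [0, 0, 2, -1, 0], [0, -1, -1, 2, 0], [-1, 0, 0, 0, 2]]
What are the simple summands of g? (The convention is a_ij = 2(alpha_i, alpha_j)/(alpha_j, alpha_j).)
type A_2 + type C_3

The diagram associated to this matrix has two connected components: the simple roots {alpha_1, alpha_5} form a chain of 2 nodes with single edges (A_2), and {alpha_2, alpha_3, alpha_4} form a chain of 3 nodes with a double edge at one end; the terminal node there is the unique long simple root (C_3). A semisimple Lie algebra decomposes uniquely as the direct sum of simple ideals, one per connected component of its Dynkin diagram, so g ≅ A_2 ⊕ C_3 (dimension 8 + 21 = 29).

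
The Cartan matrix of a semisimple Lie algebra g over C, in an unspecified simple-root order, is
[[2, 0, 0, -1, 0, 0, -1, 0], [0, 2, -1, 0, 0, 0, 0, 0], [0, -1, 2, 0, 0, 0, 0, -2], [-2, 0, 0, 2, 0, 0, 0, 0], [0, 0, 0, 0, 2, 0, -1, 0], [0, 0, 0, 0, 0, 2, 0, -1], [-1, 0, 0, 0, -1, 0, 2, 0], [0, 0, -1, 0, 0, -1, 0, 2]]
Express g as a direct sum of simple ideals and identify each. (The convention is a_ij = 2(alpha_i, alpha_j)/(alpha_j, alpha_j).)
C4 + F4

The diagram associated to this matrix has two connected components: the simple roots {alpha_1, alpha_4, alpha_5, alpha_7} form a chain of 4 nodes with a double edge at one end; the terminal node there is the unique long simple root (C_4), and {alpha_2, alpha_3, alpha_6, alpha_8} form a chain of 4 nodes with a double edge between the middle two (F_4). A semisimple Lie algebra decomposes uniquely as the direct sum of simple ideals, one per connected component of its Dynkin diagram, so g ≅ C_4 ⊕ F_4 (dimension 36 + 52 = 88).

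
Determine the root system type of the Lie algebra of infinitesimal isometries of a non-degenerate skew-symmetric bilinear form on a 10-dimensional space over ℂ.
This is sp(10), which has dimension 10(10+1)/2 = 55 and rank 10/2 = 5. In the classification of classical Lie algebras, the symplectic algebra sp(2n) has type C_n; here n = 5, so the Dynkin diagram is a chain of 5 nodes with a double edge at one end; the terminal node there is the unique long simple root (C_5). Hence the type is C_5.

C5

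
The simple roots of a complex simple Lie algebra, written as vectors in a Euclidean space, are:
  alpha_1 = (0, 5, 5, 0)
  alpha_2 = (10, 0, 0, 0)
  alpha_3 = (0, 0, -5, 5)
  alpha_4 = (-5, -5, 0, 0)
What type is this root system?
Compute the Cartan integers a_ij = 2(alpha_i, alpha_j)/(alpha_j, alpha_j); the resulting 4x4 Cartan matrix is
[[2, 0, -1, -1], [0, 2, 0, -2], [-1, 0, 2, 0], [-1, -1, 0, 2]].
The roots have two lengths (squared-length ratio 2:1); the short ones are alpha_{1,3,4}. The associated Dynkin diagram is a chain of 4 nodes with a double edge at one end; the terminal node there is the unique long simple root (C_4), so the type is C_4 (the algebra sp(8)).

type C_4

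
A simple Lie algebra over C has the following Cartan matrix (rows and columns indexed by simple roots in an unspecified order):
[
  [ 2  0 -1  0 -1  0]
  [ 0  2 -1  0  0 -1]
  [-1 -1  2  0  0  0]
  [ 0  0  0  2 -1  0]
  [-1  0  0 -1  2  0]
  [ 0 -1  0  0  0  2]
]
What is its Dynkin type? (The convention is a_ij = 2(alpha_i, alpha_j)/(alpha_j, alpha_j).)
A_6

The matrix has rank 6 with 2's on the diagonal. Reading the off-diagonal entries as Dynkin edges (a single edge where a_ij = a_ji = -1; a double or triple edge where a_ij * a_ji = 2 or 3), the diagram is a chain of 6 nodes with single edges (A_6). One simple-root ordering that puts it in standard form is (alpha_4, alpha_5, alpha_1, alpha_3, alpha_2, alpha_6). So the algebra is type A_6, i.e. sl(7).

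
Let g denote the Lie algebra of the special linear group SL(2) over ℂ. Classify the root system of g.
This is sl(2), which has dimension 2^2 - 1 = 3 and rank 2 - 1 = 1 (a Cartan subalgebra is the diagonal traceless matrices). In the classification of classical Lie algebras, the special linear algebra sl(n+1) has type A_n; here n = 1, so the Dynkin diagram is a chain of 1 nodes with single edges (A_1). Hence the type is A_1.

A1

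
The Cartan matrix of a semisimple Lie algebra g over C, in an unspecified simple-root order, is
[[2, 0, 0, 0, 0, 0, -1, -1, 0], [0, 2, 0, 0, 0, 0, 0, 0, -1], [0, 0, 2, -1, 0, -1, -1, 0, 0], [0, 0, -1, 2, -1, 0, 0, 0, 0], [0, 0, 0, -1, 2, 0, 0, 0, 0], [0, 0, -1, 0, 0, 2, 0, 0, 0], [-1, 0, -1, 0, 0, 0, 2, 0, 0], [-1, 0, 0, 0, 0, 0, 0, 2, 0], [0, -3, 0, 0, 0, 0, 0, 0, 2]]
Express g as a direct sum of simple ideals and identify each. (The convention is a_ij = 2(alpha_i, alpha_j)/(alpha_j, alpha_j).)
The diagram associated to this matrix has two connected components: the simple roots {alpha_1, alpha_3, alpha_4, alpha_5, alpha_6, alpha_7, alpha_8} form a chain of 6 nodes with one extra node attached to the third node from one end (E_7), and {alpha_2, alpha_9} form two nodes joined by a triple edge (G_2). A semisimple Lie algebra decomposes uniquely as the direct sum of simple ideals, one per connected component of its Dynkin diagram, so g ≅ E_7 ⊕ G_2 (dimension 133 + 14 = 147).

E_7 ⊕ G_2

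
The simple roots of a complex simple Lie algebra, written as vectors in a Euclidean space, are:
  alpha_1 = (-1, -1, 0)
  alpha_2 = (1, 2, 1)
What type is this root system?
G2

Compute the Cartan integers a_ij = 2(alpha_i, alpha_j)/(alpha_j, alpha_j); the resulting 2x2 Cartan matrix is
[[2, -1], [-3, 2]].
The roots have two lengths (squared-length ratio 3:1); the short ones are alpha_{1}. The associated Dynkin diagram is two nodes joined by a triple edge (G_2), so the type is G_2.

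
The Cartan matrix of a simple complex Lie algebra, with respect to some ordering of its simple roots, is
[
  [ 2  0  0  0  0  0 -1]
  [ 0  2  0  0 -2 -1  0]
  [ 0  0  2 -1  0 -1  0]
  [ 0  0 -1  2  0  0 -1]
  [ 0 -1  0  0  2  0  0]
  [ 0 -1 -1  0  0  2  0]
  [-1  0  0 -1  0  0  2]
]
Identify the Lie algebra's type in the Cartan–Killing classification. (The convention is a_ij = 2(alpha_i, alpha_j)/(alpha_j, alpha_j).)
The matrix has rank 7 with 2's on the diagonal. Reading the off-diagonal entries as Dynkin edges (a single edge where a_ij = a_ji = -1; a double or triple edge where a_ij * a_ji = 2 or 3), the diagram is a chain of 7 nodes with a double edge at one end; the terminal node there is the unique short simple root (B_7). One simple-root ordering that puts it in standard form is (alpha_1, alpha_7, alpha_4, alpha_3, alpha_6, alpha_2, alpha_5). So the algebra is type B_7, i.e. so(15).

B7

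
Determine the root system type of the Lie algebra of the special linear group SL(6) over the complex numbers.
A_5

This is sl(6), which has dimension 6^2 - 1 = 35 and rank 6 - 1 = 5 (a Cartan subalgebra is the diagonal traceless matrices). In the classification of classical Lie algebras, the special linear algebra sl(n+1) has type A_n; here n = 5, so the Dynkin diagram is a chain of 5 nodes with single edges (A_5). Hence the type is A_5.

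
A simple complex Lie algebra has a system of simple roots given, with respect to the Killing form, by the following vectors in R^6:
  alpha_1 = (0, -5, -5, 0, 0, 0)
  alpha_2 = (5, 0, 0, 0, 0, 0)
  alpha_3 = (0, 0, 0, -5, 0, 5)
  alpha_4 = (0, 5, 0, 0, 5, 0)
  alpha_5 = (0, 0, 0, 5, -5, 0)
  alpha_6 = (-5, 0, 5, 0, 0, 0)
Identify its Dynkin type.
Compute the Cartan integers a_ij = 2(alpha_i, alpha_j)/(alpha_j, alpha_j); the resulting 6x6 Cartan matrix is
[[2, 0, 0, -1, 0, -1], [0, 2, 0, 0, 0, -1], [0, 0, 2, 0, -1, 0], [-1, 0, 0, 2, -1, 0], [0, 0, -1, -1, 2, 0], [-1, -2, 0, 0, 0, 2]].
The roots have two lengths (squared-length ratio 2:1); the short ones are alpha_{2}. The associated Dynkin diagram is a chain of 6 nodes with a double edge at one end; the terminal node there is the unique short simple root (B_6), so the type is B_6 (the algebra so(13)).

B_6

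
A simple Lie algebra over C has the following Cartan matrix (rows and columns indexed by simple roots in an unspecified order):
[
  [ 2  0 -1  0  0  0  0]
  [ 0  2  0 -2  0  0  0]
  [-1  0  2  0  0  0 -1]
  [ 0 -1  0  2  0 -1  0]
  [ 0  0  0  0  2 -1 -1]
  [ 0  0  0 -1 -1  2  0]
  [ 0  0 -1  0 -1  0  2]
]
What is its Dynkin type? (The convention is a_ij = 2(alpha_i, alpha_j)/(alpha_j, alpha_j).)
type C_7

The matrix has rank 7 with 2's on the diagonal. Reading the off-diagonal entries as Dynkin edges (a single edge where a_ij = a_ji = -1; a double or triple edge where a_ij * a_ji = 2 or 3), the diagram is a chain of 7 nodes with a double edge at one end; the terminal node there is the unique long simple root (C_7). One simple-root ordering that puts it in standard form is (alpha_1, alpha_3, alpha_7, alpha_5, alpha_6, alpha_4, alpha_2). So the algebra is type C_7, i.e. sp(14).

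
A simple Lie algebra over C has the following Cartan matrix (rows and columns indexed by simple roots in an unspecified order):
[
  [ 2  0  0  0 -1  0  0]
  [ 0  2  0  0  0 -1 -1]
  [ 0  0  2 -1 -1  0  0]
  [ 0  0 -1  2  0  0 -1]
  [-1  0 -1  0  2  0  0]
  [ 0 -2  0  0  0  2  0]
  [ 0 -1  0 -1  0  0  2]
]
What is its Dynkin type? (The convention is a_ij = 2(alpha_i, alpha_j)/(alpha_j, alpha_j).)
C7

The matrix has rank 7 with 2's on the diagonal. Reading the off-diagonal entries as Dynkin edges (a single edge where a_ij = a_ji = -1; a double or triple edge where a_ij * a_ji = 2 or 3), the diagram is a chain of 7 nodes with a double edge at one end; the terminal node there is the unique long simple root (C_7). One simple-root ordering that puts it in standard form is (alpha_1, alpha_5, alpha_3, alpha_4, alpha_7, alpha_2, alpha_6). So the algebra is type C_7, i.e. sp(14).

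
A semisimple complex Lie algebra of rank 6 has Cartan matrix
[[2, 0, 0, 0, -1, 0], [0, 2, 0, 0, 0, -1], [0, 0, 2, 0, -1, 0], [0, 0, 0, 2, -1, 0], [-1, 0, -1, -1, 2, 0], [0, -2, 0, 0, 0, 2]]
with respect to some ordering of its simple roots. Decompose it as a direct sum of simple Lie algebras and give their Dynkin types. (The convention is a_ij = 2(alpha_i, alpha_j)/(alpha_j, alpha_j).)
The diagram associated to this matrix has two connected components: the simple roots {alpha_2, alpha_6} form a chain of 2 nodes with a double edge at one end; the terminal node there is the unique short simple root (B_2), and {alpha_1, alpha_3, alpha_4, alpha_5} form a chain of 2 nodes with a fork of two nodes at one end (D_4). A semisimple Lie algebra decomposes uniquely as the direct sum of simple ideals, one per connected component of its Dynkin diagram, so g ≅ B_2 ⊕ D_4 (dimension 10 + 28 = 38).

type B_2 + type D_4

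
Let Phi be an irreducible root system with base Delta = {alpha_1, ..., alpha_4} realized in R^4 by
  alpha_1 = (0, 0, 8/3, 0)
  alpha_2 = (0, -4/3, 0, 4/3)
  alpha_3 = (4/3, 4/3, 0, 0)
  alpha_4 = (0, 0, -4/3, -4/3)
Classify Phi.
Compute the Cartan integers a_ij = 2(alpha_i, alpha_j)/(alpha_j, alpha_j); the resulting 4x4 Cartan matrix is
[[2, 0, 0, -2], [0, 2, -1, -1], [0, -1, 2, 0], [-1, -1, 0, 2]].
The roots have two lengths (squared-length ratio 2:1); the short ones are alpha_{2,3,4}. The associated Dynkin diagram is a chain of 4 nodes with a double edge at one end; the terminal node there is the unique long simple root (C_4), so the type is C_4 (the algebra sp(8)).

type C_4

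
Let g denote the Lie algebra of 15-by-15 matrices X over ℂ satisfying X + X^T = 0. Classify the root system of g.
B7

This is so(15) with 15 odd, which has dimension 15(15-1)/2 = 105 and rank (15-1)/2 = 7. In the classification of classical Lie algebras, the orthogonal algebra so(2n+1) in an odd number of variables has type B_n; here n = 7, so the Dynkin diagram is a chain of 7 nodes with a double edge at one end; the terminal node there is the unique short simple root (B_7). Hence the type is B_7.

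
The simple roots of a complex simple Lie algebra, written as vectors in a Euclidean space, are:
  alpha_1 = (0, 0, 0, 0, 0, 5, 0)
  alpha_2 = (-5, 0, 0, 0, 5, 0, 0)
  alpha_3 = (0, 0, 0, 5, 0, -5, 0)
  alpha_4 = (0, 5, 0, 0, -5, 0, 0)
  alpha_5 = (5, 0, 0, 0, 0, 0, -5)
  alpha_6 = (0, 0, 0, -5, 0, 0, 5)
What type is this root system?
Compute the Cartan integers a_ij = 2(alpha_i, alpha_j)/(alpha_j, alpha_j); the resulting 6x6 Cartan matrix is
[[2, 0, -1, 0, 0, 0], [0, 2, 0, -1, -1, 0], [-2, 0, 2, 0, 0, -1], [0, -1, 0, 2, 0, 0], [0, -1, 0, 0, 2, -1], [0, 0, -1, 0, -1, 2]].
The roots have two lengths (squared-length ratio 2:1); the short ones are alpha_{1}. The associated Dynkin diagram is a chain of 6 nodes with a double edge at one end; the terminal node there is the unique short simple root (B_6), so the type is B_6 (the algebra so(13)).

B_6 (so(13))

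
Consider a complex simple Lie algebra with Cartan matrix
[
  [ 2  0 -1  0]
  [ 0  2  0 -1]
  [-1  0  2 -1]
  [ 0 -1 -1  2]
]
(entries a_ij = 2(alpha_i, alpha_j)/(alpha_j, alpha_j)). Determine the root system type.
The matrix has rank 4 with 2's on the diagonal. Reading the off-diagonal entries as Dynkin edges (a single edge where a_ij = a_ji = -1; a double or triple edge where a_ij * a_ji = 2 or 3), the diagram is a chain of 4 nodes with single edges (A_4). One simple-root ordering that puts it in standard form is (alpha_2, alpha_4, alpha_3, alpha_1). So the algebra is type A_4, i.e. sl(5).

A_4 (sl(5))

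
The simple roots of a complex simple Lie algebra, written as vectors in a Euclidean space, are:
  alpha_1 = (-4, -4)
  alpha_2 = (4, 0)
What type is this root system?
Compute the Cartan integers a_ij = 2(alpha_i, alpha_j)/(alpha_j, alpha_j); the resulting 2x2 Cartan matrix is
[[2, -2], [-1, 2]].
The roots have two lengths (squared-length ratio 2:1); the short ones are alpha_{2}. The associated Dynkin diagram is a chain of 2 nodes with a double edge at one end; the terminal node there is the unique short simple root (B_2), so the type is B_2 (the algebra so(5)).

B_2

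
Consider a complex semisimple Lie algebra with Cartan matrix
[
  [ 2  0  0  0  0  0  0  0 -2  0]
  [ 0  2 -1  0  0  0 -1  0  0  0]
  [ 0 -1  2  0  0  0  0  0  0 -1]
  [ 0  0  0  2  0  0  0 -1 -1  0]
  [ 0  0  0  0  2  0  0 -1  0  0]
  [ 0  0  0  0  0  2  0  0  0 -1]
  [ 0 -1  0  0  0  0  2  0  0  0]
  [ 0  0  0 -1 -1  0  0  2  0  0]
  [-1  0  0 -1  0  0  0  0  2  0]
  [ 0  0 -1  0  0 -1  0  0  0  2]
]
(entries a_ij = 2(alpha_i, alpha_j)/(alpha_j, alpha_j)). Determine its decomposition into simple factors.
The diagram associated to this matrix has two connected components: the simple roots {alpha_2, alpha_3, alpha_6, alpha_7, alpha_10} form a chain of 5 nodes with single edges (A_5), and {alpha_1, alpha_4, alpha_5, alpha_8, alpha_9} form a chain of 5 nodes with a double edge at one end; the terminal node there is the unique long simple root (C_5). A semisimple Lie algebra decomposes uniquely as the direct sum of simple ideals, one per connected component of its Dynkin diagram, so g ≅ A_5 ⊕ C_5 (dimension 35 + 55 = 90).

A_5 (sl(6)) + C_5 (sp(10))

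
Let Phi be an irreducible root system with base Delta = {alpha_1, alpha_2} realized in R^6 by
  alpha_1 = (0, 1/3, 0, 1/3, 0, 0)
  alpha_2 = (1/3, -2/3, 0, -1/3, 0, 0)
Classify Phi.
Compute the Cartan integers a_ij = 2(alpha_i, alpha_j)/(alpha_j, alpha_j); the resulting 2x2 Cartan matrix is
[[2, -1], [-3, 2]].
The roots have two lengths (squared-length ratio 3:1); the short ones are alpha_{1}. The associated Dynkin diagram is two nodes joined by a triple edge (G_2), so the type is G_2.

type G_2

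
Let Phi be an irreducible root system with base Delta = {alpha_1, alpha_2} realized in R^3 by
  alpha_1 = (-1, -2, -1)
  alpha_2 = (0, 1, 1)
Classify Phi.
Compute the Cartan integers a_ij = 2(alpha_i, alpha_j)/(alpha_j, alpha_j); the resulting 2x2 Cartan matrix is
[[2, -3], [-1, 2]].
The roots have two lengths (squared-length ratio 3:1); the short ones are alpha_{2}. The associated Dynkin diagram is two nodes joined by a triple edge (G_2), so the type is G_2.

type G_2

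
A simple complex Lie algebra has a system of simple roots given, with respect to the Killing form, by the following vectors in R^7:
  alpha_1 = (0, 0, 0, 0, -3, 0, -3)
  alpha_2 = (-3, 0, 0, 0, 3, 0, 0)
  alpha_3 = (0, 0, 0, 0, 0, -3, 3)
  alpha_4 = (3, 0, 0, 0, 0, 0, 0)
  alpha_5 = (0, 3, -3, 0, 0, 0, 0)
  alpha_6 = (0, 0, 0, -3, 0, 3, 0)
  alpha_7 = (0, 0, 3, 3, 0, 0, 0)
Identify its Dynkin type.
Compute the Cartan integers a_ij = 2(alpha_i, alpha_j)/(alpha_j, alpha_j); the resulting 7x7 Cartan matrix is
[[2, -1, -1, 0, 0, 0, 0], [-1, 2, 0, -2, 0, 0, 0], [-1, 0, 2, 0, 0, -1, 0], [0, -1, 0, 2, 0, 0, 0], [0, 0, 0, 0, 2, 0, -1], [0, 0, -1, 0, 0, 2, -1], [0, 0, 0, 0, -1, -1, 2]].
The roots have two lengths (squared-length ratio 2:1); the short ones are alpha_{4}. The associated Dynkin diagram is a chain of 7 nodes with a double edge at one end; the terminal node there is the unique short simple root (B_7), so the type is B_7 (the algebra so(15)).

type B_7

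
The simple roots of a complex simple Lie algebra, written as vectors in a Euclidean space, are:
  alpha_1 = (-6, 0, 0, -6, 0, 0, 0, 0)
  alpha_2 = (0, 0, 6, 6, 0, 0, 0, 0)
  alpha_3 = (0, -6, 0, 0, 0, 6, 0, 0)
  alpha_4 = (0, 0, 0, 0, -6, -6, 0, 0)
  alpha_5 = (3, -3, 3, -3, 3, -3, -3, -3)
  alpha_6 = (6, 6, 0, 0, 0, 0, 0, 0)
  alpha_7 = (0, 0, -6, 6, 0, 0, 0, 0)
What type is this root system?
E_7

Compute the Cartan integers a_ij = 2(alpha_i, alpha_j)/(alpha_j, alpha_j); the resulting 7x7 Cartan matrix is
[[2, -1, 0, 0, 0, -1, -1], [-1, 2, 0, 0, 0, 0, 0], [0, 0, 2, -1, 0, -1, 0], [0, 0, -1, 2, 0, 0, 0], [0, 0, 0, 0, 2, 0, -1], [-1, 0, -1, 0, 0, 2, 0], [-1, 0, 0, 0, -1, 0, 2]].
All simple roots have the same length, so the diagram is simply laced. The associated Dynkin diagram is a chain of 6 nodes with one extra node attached to the third node from one end (E_7), so the type is E_7.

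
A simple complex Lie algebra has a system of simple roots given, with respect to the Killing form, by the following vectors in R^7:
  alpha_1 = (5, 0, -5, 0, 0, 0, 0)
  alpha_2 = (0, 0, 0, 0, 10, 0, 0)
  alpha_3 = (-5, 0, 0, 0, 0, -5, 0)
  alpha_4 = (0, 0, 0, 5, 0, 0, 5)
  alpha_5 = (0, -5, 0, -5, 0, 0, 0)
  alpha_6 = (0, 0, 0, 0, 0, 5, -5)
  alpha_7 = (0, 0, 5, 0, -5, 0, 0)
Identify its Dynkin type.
Compute the Cartan integers a_ij = 2(alpha_i, alpha_j)/(alpha_j, alpha_j); the resulting 7x7 Cartan matrix is
[[2, 0, -1, 0, 0, 0, -1], [0, 2, 0, 0, 0, 0, -2], [-1, 0, 2, 0, 0, -1, 0], [0, 0, 0, 2, -1, -1, 0], [0, 0, 0, -1, 2, 0, 0], [0, 0, -1, -1, 0, 2, 0], [-1, -1, 0, 0, 0, 0, 2]].
The roots have two lengths (squared-length ratio 2:1); the short ones are alpha_{1,3,4,5,6,7}. The associated Dynkin diagram is a chain of 7 nodes with a double edge at one end; the terminal node there is the unique long simple root (C_7), so the type is C_7 (the algebra sp(14)).

C_7 (sp(14))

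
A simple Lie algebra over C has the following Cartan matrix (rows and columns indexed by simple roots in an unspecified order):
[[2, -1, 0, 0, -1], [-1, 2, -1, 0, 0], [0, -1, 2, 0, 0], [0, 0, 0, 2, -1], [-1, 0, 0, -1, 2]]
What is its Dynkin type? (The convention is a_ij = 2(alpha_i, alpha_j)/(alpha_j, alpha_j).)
The matrix has rank 5 with 2's on the diagonal. Reading the off-diagonal entries as Dynkin edges (a single edge where a_ij = a_ji = -1; a double or triple edge where a_ij * a_ji = 2 or 3), the diagram is a chain of 5 nodes with single edges (A_5). One simple-root ordering that puts it in standard form is (alpha_4, alpha_5, alpha_1, alpha_2, alpha_3). So the algebra is type A_5, i.e. sl(6).

A_5 (sl(6))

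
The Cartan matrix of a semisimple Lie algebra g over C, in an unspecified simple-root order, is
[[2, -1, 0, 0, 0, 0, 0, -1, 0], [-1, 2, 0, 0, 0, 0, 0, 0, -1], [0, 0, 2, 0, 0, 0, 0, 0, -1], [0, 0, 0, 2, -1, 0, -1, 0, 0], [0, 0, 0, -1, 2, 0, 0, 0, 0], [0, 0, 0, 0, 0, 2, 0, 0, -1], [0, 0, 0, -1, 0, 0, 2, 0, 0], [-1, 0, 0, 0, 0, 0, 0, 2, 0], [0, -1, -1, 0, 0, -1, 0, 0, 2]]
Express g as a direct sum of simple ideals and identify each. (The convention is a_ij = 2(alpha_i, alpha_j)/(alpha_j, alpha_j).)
The diagram associated to this matrix has two connected components: the simple roots {alpha_4, alpha_5, alpha_7} form a chain of 3 nodes with single edges (A_3), and {alpha_1, alpha_2, alpha_3, alpha_6, alpha_8, alpha_9} form a chain of 4 nodes with a fork of two nodes at one end (D_6). A semisimple Lie algebra decomposes uniquely as the direct sum of simple ideals, one per connected component of its Dynkin diagram, so g ≅ A_3 ⊕ D_6 (dimension 15 + 66 = 81).

A3 + D6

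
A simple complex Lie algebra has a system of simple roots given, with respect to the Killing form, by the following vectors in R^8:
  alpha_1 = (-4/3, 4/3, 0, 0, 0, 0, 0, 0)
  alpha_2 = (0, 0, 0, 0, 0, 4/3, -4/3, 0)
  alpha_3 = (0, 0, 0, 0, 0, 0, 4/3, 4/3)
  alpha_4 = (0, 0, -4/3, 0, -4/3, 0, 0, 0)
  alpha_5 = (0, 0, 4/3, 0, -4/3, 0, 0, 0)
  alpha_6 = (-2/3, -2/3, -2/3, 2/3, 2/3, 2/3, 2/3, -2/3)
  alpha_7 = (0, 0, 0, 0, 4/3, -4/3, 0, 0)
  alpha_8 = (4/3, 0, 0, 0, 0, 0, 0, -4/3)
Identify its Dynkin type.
Compute the Cartan integers a_ij = 2(alpha_i, alpha_j)/(alpha_j, alpha_j); the resulting 8x8 Cartan matrix is
[[2, 0, 0, 0, 0, 0, 0, -1], [0, 2, -1, 0, 0, 0, -1, 0], [0, -1, 2, 0, 0, 0, 0, -1], [0, 0, 0, 2, 0, 0, -1, 0], [0, 0, 0, 0, 2, -1, -1, 0], [0, 0, 0, 0, -1, 2, 0, 0], [0, -1, 0, -1, -1, 0, 2, 0], [-1, 0, -1, 0, 0, 0, 0, 2]].
All simple roots have the same length, so the diagram is simply laced. The associated Dynkin diagram is a chain of 7 nodes with one extra node attached to the third node from one end (E_8), so the type is E_8.

E_8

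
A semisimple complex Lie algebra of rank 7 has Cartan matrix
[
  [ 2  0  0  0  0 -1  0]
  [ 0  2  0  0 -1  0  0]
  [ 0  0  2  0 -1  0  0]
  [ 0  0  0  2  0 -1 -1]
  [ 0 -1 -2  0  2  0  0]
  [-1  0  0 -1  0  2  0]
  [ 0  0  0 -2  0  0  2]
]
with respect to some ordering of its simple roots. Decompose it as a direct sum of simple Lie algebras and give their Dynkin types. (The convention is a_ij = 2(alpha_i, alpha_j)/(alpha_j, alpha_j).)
The diagram associated to this matrix has two connected components: the simple roots {alpha_2, alpha_3, alpha_5} form a chain of 3 nodes with a double edge at one end; the terminal node there is the unique short simple root (B_3), and {alpha_1, alpha_4, alpha_6, alpha_7} form a chain of 4 nodes with a double edge at one end; the terminal node there is the unique long simple root (C_4). A semisimple Lie algebra decomposes uniquely as the direct sum of simple ideals, one per connected component of its Dynkin diagram, so g ≅ B_3 ⊕ C_4 (dimension 21 + 36 = 57).

B_3 + C_4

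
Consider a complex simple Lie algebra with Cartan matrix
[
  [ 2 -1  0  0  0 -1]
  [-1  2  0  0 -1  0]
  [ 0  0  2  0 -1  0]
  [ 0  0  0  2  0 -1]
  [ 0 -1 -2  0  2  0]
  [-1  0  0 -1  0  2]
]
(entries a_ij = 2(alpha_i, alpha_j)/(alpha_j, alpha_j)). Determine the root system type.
The matrix has rank 6 with 2's on the diagonal. Reading the off-diagonal entries as Dynkin edges (a single edge where a_ij = a_ji = -1; a double or triple edge where a_ij * a_ji = 2 or 3), the diagram is a chain of 6 nodes with a double edge at one end; the terminal node there is the unique short simple root (B_6). One simple-root ordering that puts it in standard form is (alpha_4, alpha_6, alpha_1, alpha_2, alpha_5, alpha_3). So the algebra is type B_6, i.e. so(13).

B6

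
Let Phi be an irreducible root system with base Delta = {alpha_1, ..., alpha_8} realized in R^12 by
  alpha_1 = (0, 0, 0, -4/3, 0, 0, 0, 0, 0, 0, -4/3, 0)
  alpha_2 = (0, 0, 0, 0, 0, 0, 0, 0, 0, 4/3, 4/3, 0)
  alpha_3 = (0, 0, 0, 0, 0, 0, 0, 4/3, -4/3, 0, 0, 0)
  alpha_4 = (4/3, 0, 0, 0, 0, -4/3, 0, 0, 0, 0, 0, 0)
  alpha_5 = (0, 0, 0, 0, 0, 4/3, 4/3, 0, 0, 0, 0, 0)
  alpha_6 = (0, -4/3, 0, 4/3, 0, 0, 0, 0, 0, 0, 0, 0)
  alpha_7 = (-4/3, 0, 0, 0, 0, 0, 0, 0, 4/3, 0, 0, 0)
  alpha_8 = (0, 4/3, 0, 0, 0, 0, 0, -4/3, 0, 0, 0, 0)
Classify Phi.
type A_8

Compute the Cartan integers a_ij = 2(alpha_i, alpha_j)/(alpha_j, alpha_j); the resulting 8x8 Cartan matrix is
[[2, -1, 0, 0, 0, -1, 0, 0], [-1, 2, 0, 0, 0, 0, 0, 0], [0, 0, 2, 0, 0, 0, -1, -1], [0, 0, 0, 2, -1, 0, -1, 0], [0, 0, 0, -1, 2, 0, 0, 0], [-1, 0, 0, 0, 0, 2, 0, -1], [0, 0, -1, -1, 0, 0, 2, 0], [0, 0, -1, 0, 0, -1, 0, 2]].
All simple roots have the same length, so the diagram is simply laced. The associated Dynkin diagram is a chain of 8 nodes with single edges (A_8), so the type is A_8 (the algebra sl(9)).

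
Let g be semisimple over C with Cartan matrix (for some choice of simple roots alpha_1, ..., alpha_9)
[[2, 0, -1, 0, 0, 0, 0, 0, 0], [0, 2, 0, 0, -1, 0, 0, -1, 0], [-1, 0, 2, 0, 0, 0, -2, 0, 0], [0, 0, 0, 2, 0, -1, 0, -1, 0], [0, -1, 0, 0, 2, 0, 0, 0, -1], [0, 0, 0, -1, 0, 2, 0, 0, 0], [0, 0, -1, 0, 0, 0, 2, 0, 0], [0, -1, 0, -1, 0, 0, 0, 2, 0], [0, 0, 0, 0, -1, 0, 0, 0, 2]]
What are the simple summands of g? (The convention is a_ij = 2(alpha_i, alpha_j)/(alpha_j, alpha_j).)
The diagram associated to this matrix has two connected components: the simple roots {alpha_2, alpha_4, alpha_5, alpha_6, alpha_8, alpha_9} form a chain of 6 nodes with single edges (A_6), and {alpha_1, alpha_3, alpha_7} form a chain of 3 nodes with a double edge at one end; the terminal node there is the unique short simple root (B_3). A semisimple Lie algebra decomposes uniquely as the direct sum of simple ideals, one per connected component of its Dynkin diagram, so g ≅ A_6 ⊕ B_3 (dimension 48 + 21 = 69).

A_6 (sl(7)) + B_3 (so(7))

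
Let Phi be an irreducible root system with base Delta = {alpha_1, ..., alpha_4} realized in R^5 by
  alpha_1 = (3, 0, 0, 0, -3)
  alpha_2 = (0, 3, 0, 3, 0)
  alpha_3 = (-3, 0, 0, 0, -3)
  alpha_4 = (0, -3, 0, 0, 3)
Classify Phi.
D4

Compute the Cartan integers a_ij = 2(alpha_i, alpha_j)/(alpha_j, alpha_j); the resulting 4x4 Cartan matrix is
[[2, 0, 0, -1], [0, 2, 0, -1], [0, 0, 2, -1], [-1, -1, -1, 2]].
All simple roots have the same length, so the diagram is simply laced. The associated Dynkin diagram is a chain of 2 nodes with a fork of two nodes at one end (D_4), so the type is D_4 (the algebra so(8)).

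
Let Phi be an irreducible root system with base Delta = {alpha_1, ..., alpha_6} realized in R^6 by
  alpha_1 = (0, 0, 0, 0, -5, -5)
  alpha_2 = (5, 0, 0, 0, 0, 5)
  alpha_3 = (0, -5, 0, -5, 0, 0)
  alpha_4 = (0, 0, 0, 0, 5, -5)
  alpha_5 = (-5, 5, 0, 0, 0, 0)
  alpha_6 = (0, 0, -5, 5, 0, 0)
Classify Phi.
D_6

Compute the Cartan integers a_ij = 2(alpha_i, alpha_j)/(alpha_j, alpha_j); the resulting 6x6 Cartan matrix is
[[2, -1, 0, 0, 0, 0], [-1, 2, 0, -1, -1, 0], [0, 0, 2, 0, -1, -1], [0, -1, 0, 2, 0, 0], [0, -1, -1, 0, 2, 0], [0, 0, -1, 0, 0, 2]].
All simple roots have the same length, so the diagram is simply laced. The associated Dynkin diagram is a chain of 4 nodes with a fork of two nodes at one end (D_6), so the type is D_6 (the algebra so(12)).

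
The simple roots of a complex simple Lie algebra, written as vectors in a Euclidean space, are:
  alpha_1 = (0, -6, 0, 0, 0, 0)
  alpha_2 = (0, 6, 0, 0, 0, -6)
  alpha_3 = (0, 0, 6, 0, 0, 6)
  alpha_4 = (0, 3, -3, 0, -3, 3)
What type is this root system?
Compute the Cartan integers a_ij = 2(alpha_i, alpha_j)/(alpha_j, alpha_j); the resulting 4x4 Cartan matrix is
[[2, -1, 0, -1], [-2, 2, -1, 0], [0, -1, 2, 0], [-1, 0, 0, 2]].
The roots have two lengths (squared-length ratio 2:1); the short ones are alpha_{1,4}. The associated Dynkin diagram is a chain of 4 nodes with a double edge between the middle two (F_4), so the type is F_4.

F_4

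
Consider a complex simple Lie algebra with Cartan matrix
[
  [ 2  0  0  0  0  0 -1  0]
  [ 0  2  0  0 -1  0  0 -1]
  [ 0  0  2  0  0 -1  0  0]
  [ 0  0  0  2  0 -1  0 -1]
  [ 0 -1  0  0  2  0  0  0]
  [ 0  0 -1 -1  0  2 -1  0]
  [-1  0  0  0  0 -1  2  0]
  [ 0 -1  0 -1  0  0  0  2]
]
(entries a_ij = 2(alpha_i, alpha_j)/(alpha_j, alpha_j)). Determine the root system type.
The matrix has rank 8 with 2's on the diagonal. Reading the off-diagonal entries as Dynkin edges (a single edge where a_ij = a_ji = -1; a double or triple edge where a_ij * a_ji = 2 or 3), the diagram is a chain of 7 nodes with one extra node attached to the third node from one end (E_8). One simple-root ordering that puts it in standard form is (alpha_1, alpha_3, alpha_7, alpha_6, alpha_4, alpha_8, alpha_2, alpha_5). So the algebra is type E_8.

E_8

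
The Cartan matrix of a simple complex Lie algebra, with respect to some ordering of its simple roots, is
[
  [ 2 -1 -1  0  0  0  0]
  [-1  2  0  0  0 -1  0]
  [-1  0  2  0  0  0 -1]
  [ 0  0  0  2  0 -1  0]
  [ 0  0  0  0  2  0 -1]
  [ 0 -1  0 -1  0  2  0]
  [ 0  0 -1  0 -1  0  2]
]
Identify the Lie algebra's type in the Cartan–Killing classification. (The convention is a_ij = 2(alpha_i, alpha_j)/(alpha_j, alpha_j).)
The matrix has rank 7 with 2's on the diagonal. Reading the off-diagonal entries as Dynkin edges (a single edge where a_ij = a_ji = -1; a double or triple edge where a_ij * a_ji = 2 or 3), the diagram is a chain of 7 nodes with single edges (A_7). One simple-root ordering that puts it in standard form is (alpha_4, alpha_6, alpha_2, alpha_1, alpha_3, alpha_7, alpha_5). So the algebra is type A_7, i.e. sl(8).

A7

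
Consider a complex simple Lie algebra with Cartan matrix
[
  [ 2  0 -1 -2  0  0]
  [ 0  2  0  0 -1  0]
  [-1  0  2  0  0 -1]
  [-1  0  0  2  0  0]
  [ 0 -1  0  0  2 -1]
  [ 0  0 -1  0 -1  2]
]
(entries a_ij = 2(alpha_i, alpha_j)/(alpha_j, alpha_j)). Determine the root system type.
B_6

The matrix has rank 6 with 2's on the diagonal. Reading the off-diagonal entries as Dynkin edges (a single edge where a_ij = a_ji = -1; a double or triple edge where a_ij * a_ji = 2 or 3), the diagram is a chain of 6 nodes with a double edge at one end; the terminal node there is the unique short simple root (B_6). One simple-root ordering that puts it in standard form is (alpha_2, alpha_5, alpha_6, alpha_3, alpha_1, alpha_4). So the algebra is type B_6, i.e. so(13).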